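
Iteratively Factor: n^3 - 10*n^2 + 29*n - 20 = (n - 1)*(n^2 - 9*n + 20) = (n - 5)*(n - 1)*(n - 4)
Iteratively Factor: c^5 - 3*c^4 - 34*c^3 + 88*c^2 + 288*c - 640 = (c + 4)*(c^4 - 7*c^3 - 6*c^2 + 112*c - 160) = (c - 4)*(c + 4)*(c^3 - 3*c^2 - 18*c + 40) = (c - 4)*(c - 2)*(c + 4)*(c^2 - c - 20) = (c - 5)*(c - 4)*(c - 2)*(c + 4)*(c + 4)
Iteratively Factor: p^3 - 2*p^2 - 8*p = (p - 4)*(p^2 + 2*p) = (p - 4)*(p + 2)*(p)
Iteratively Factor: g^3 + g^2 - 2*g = (g + 2)*(g^2 - g) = g*(g + 2)*(g - 1)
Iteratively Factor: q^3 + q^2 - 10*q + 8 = (q - 1)*(q^2 + 2*q - 8) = (q - 2)*(q - 1)*(q + 4)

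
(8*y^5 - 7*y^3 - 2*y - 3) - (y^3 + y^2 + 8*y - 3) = 8*y^5 - 8*y^3 - y^2 - 10*y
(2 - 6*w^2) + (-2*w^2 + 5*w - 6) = -8*w^2 + 5*w - 4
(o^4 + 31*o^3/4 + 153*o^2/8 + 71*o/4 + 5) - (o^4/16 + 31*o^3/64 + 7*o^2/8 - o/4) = 15*o^4/16 + 465*o^3/64 + 73*o^2/4 + 18*o + 5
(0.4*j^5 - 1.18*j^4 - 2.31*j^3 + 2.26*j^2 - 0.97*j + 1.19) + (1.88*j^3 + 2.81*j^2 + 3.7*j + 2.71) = 0.4*j^5 - 1.18*j^4 - 0.43*j^3 + 5.07*j^2 + 2.73*j + 3.9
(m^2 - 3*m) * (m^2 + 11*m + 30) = m^4 + 8*m^3 - 3*m^2 - 90*m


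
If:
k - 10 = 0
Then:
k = 10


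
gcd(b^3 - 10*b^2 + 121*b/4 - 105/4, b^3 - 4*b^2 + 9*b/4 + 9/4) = b - 3/2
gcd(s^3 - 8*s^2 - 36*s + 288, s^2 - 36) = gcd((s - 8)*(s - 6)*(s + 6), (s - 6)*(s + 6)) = s^2 - 36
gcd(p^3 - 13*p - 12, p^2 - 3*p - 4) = p^2 - 3*p - 4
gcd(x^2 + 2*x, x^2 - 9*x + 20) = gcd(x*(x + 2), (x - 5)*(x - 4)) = 1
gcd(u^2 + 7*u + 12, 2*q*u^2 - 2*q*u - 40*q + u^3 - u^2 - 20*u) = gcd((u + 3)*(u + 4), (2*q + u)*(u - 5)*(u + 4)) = u + 4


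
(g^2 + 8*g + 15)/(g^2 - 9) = (g + 5)/(g - 3)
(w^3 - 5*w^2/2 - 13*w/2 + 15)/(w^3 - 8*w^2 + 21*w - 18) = (w + 5/2)/(w - 3)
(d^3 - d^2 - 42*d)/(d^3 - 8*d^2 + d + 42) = d*(d + 6)/(d^2 - d - 6)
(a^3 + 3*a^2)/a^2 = a + 3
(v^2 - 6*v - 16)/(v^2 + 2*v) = (v - 8)/v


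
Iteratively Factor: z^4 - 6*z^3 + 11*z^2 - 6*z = (z)*(z^3 - 6*z^2 + 11*z - 6) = z*(z - 1)*(z^2 - 5*z + 6) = z*(z - 2)*(z - 1)*(z - 3)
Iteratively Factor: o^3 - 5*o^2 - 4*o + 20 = (o + 2)*(o^2 - 7*o + 10) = (o - 2)*(o + 2)*(o - 5)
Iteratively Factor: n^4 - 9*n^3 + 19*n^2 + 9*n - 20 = (n + 1)*(n^3 - 10*n^2 + 29*n - 20) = (n - 1)*(n + 1)*(n^2 - 9*n + 20) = (n - 5)*(n - 1)*(n + 1)*(n - 4)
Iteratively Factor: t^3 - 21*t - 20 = (t + 4)*(t^2 - 4*t - 5) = (t - 5)*(t + 4)*(t + 1)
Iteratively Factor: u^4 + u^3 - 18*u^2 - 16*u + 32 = (u + 2)*(u^3 - u^2 - 16*u + 16) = (u - 4)*(u + 2)*(u^2 + 3*u - 4) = (u - 4)*(u + 2)*(u + 4)*(u - 1)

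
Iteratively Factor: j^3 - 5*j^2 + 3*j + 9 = (j - 3)*(j^2 - 2*j - 3) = (j - 3)^2*(j + 1)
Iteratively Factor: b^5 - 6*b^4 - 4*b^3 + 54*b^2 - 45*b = (b - 3)*(b^4 - 3*b^3 - 13*b^2 + 15*b) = (b - 3)*(b - 1)*(b^3 - 2*b^2 - 15*b) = (b - 3)*(b - 1)*(b + 3)*(b^2 - 5*b) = (b - 5)*(b - 3)*(b - 1)*(b + 3)*(b)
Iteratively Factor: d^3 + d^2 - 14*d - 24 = (d - 4)*(d^2 + 5*d + 6) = (d - 4)*(d + 3)*(d + 2)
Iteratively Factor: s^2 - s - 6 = (s - 3)*(s + 2)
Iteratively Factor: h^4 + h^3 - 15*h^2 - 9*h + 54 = (h - 3)*(h^3 + 4*h^2 - 3*h - 18) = (h - 3)*(h + 3)*(h^2 + h - 6) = (h - 3)*(h + 3)^2*(h - 2)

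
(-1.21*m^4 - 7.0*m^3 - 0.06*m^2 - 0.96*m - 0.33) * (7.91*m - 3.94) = -9.5711*m^5 - 50.6026*m^4 + 27.1054*m^3 - 7.3572*m^2 + 1.1721*m + 1.3002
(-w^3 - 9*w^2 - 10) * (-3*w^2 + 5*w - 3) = 3*w^5 + 22*w^4 - 42*w^3 + 57*w^2 - 50*w + 30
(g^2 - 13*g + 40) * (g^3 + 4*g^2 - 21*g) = g^5 - 9*g^4 - 33*g^3 + 433*g^2 - 840*g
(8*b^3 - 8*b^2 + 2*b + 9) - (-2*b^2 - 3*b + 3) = 8*b^3 - 6*b^2 + 5*b + 6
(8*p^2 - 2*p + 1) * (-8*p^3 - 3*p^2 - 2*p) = -64*p^5 - 8*p^4 - 18*p^3 + p^2 - 2*p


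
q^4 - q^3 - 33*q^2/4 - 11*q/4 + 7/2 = (q - 7/2)*(q - 1/2)*(q + 1)*(q + 2)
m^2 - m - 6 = (m - 3)*(m + 2)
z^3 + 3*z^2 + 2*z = z*(z + 1)*(z + 2)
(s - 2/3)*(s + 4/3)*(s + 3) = s^3 + 11*s^2/3 + 10*s/9 - 8/3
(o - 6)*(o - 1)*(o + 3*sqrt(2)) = o^3 - 7*o^2 + 3*sqrt(2)*o^2 - 21*sqrt(2)*o + 6*o + 18*sqrt(2)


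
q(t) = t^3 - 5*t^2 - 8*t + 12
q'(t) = 3*t^2 - 10*t - 8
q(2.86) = -28.38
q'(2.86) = -12.06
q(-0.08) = 12.61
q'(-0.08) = -7.18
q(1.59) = -9.34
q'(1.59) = -16.32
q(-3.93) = -94.48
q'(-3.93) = 77.63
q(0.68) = 4.56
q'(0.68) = -13.41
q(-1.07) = 13.61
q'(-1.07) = 6.13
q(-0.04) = 12.31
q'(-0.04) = -7.60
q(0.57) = 6.00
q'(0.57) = -12.73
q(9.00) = 264.00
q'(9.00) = 145.00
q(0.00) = 12.00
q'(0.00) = -8.00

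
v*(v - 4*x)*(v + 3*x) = v^3 - v^2*x - 12*v*x^2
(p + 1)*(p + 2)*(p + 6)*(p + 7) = p^4 + 16*p^3 + 83*p^2 + 152*p + 84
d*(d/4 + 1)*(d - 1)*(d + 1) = d^4/4 + d^3 - d^2/4 - d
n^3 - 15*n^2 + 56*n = n*(n - 8)*(n - 7)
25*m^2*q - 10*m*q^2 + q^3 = q*(-5*m + q)^2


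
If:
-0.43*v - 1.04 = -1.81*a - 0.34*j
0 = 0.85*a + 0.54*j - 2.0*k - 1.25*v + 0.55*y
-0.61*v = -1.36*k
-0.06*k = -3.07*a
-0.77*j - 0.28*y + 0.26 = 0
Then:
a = -0.01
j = 2.16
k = -0.33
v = -0.74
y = -5.00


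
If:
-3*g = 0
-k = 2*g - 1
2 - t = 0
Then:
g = 0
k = 1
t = 2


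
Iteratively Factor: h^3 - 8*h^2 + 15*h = (h)*(h^2 - 8*h + 15) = h*(h - 5)*(h - 3)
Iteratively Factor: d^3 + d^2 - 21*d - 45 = (d + 3)*(d^2 - 2*d - 15) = (d - 5)*(d + 3)*(d + 3)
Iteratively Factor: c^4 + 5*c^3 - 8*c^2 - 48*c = (c + 4)*(c^3 + c^2 - 12*c) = (c - 3)*(c + 4)*(c^2 + 4*c) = (c - 3)*(c + 4)^2*(c)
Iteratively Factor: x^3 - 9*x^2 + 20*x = (x - 5)*(x^2 - 4*x) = (x - 5)*(x - 4)*(x)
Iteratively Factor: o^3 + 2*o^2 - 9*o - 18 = (o + 3)*(o^2 - o - 6) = (o + 2)*(o + 3)*(o - 3)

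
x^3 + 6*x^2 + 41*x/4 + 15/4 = (x + 1/2)*(x + 5/2)*(x + 3)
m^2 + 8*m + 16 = (m + 4)^2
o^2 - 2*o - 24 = (o - 6)*(o + 4)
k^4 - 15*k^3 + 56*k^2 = k^2*(k - 8)*(k - 7)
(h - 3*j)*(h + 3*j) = h^2 - 9*j^2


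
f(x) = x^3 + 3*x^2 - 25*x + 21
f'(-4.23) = 3.30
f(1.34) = -4.71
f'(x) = 3*x^2 + 6*x - 25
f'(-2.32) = -22.77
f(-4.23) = 104.74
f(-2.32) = 82.66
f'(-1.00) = -28.00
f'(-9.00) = 164.00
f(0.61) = 7.09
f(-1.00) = 48.00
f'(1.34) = -11.57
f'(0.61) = -20.22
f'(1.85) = -3.63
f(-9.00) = -240.00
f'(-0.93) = -27.99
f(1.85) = -8.65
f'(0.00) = -25.00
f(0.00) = 21.00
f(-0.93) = 46.04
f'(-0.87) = -27.95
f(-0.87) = 44.36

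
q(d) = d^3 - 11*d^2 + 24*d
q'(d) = 3*d^2 - 22*d + 24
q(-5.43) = -614.76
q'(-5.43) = 231.91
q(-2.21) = -117.56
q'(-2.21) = 87.27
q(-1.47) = -62.23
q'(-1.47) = 62.82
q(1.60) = 14.34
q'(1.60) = -3.52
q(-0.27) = -7.30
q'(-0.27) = 30.16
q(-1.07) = -39.50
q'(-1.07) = 50.97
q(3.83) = -13.26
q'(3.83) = -16.25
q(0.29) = 6.06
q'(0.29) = 17.87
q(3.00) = 0.00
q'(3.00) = -15.00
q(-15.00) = -6210.00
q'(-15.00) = 1029.00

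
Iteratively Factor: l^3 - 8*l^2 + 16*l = (l - 4)*(l^2 - 4*l) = l*(l - 4)*(l - 4)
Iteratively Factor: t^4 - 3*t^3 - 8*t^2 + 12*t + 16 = (t + 2)*(t^3 - 5*t^2 + 2*t + 8) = (t - 4)*(t + 2)*(t^2 - t - 2) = (t - 4)*(t + 1)*(t + 2)*(t - 2)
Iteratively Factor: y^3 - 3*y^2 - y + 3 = (y - 1)*(y^2 - 2*y - 3) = (y - 3)*(y - 1)*(y + 1)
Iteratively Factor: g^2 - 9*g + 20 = (g - 4)*(g - 5)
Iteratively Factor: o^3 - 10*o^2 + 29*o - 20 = (o - 4)*(o^2 - 6*o + 5) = (o - 5)*(o - 4)*(o - 1)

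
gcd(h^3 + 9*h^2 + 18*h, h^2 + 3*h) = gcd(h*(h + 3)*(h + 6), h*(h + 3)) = h^2 + 3*h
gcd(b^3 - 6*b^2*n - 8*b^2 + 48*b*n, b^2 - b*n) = b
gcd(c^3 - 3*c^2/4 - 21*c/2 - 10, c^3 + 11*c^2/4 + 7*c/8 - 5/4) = c^2 + 13*c/4 + 5/2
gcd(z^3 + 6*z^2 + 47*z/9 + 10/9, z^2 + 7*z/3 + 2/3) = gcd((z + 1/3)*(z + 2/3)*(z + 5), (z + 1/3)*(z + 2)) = z + 1/3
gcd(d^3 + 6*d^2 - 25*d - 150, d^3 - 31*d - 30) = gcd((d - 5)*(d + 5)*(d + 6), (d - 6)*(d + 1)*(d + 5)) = d + 5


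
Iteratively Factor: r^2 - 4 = (r + 2)*(r - 2)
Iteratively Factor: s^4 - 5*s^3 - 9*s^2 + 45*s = (s)*(s^3 - 5*s^2 - 9*s + 45) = s*(s + 3)*(s^2 - 8*s + 15) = s*(s - 5)*(s + 3)*(s - 3)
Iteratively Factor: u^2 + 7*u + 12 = (u + 4)*(u + 3)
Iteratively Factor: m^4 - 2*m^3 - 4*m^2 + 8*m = (m + 2)*(m^3 - 4*m^2 + 4*m) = (m - 2)*(m + 2)*(m^2 - 2*m) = m*(m - 2)*(m + 2)*(m - 2)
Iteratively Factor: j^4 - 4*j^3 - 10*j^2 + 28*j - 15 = (j - 5)*(j^3 + j^2 - 5*j + 3) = (j - 5)*(j - 1)*(j^2 + 2*j - 3) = (j - 5)*(j - 1)*(j + 3)*(j - 1)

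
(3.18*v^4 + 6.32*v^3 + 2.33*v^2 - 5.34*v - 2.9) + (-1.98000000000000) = 3.18*v^4 + 6.32*v^3 + 2.33*v^2 - 5.34*v - 4.88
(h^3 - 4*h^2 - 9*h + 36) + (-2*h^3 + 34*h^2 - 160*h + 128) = -h^3 + 30*h^2 - 169*h + 164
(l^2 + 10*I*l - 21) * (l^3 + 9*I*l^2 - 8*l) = l^5 + 19*I*l^4 - 119*l^3 - 269*I*l^2 + 168*l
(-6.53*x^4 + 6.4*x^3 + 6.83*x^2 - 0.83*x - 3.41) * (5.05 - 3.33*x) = 21.7449*x^5 - 54.2885*x^4 + 9.5761*x^3 + 37.2554*x^2 + 7.1638*x - 17.2205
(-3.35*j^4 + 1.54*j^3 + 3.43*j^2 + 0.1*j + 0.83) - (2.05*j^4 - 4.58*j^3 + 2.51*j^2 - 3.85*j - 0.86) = -5.4*j^4 + 6.12*j^3 + 0.92*j^2 + 3.95*j + 1.69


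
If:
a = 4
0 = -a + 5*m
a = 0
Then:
No Solution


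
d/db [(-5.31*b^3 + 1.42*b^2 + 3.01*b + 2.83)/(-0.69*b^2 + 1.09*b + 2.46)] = (3.6639*b^4 - 11.5758*b^3 - 35.5631*b^2 + 10.8918*b + 4.3199)/(0.4761*b^4 - 1.5042*b^3 - 2.2067*b^2 + 5.3628*b + 6.0516)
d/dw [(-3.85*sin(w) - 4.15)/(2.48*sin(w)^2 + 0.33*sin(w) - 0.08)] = (9.548*sin(w)^2 + 20.584*sin(w) + 1.6775)*cos(w)/(6.1504*sin(w)^4 + 1.6368*sin(w)^3 - 0.2879*sin(w)^2 - 0.0528*sin(w) + 0.0064)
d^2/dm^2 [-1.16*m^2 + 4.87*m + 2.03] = -2.32000000000000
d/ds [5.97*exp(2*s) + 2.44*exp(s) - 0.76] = (11.94*exp(s) + 2.44)*exp(s)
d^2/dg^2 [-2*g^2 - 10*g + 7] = -4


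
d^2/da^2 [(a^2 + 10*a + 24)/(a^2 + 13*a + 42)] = -6/(a^3 + 21*a^2 + 147*a + 343)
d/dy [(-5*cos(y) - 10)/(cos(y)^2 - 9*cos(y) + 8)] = 5*(sin(y)^2 - 4*cos(y) + 25)*sin(y)/(cos(y)^2 - 9*cos(y) + 8)^2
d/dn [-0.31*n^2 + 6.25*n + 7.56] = 6.25 - 0.62*n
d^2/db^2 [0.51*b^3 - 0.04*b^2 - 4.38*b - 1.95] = 3.06*b - 0.08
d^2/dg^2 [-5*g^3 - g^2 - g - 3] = -30*g - 2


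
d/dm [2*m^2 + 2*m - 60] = 4*m + 2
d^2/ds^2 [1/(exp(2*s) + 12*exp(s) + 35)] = 4*(-(exp(s) + 3)*(exp(2*s) + 12*exp(s) + 35) + 2*(exp(s) + 6)^2*exp(s))*exp(s)/(exp(2*s) + 12*exp(s) + 35)^3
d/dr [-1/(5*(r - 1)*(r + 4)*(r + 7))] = ((r - 1)*(r + 4) + (r - 1)*(r + 7) + (r + 4)*(r + 7))/(5*(r - 1)^2*(r + 4)^2*(r + 7)^2)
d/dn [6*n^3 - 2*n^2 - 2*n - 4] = 18*n^2 - 4*n - 2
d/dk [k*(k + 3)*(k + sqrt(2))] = k*(k + 3) + k*(k + sqrt(2)) + (k + 3)*(k + sqrt(2))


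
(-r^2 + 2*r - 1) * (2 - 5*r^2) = 5*r^4 - 10*r^3 + 3*r^2 + 4*r - 2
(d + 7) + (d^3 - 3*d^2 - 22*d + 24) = d^3 - 3*d^2 - 21*d + 31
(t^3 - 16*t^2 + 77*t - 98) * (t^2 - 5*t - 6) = t^5 - 21*t^4 + 151*t^3 - 387*t^2 + 28*t + 588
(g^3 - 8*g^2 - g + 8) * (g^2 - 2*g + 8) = g^5 - 10*g^4 + 23*g^3 - 54*g^2 - 24*g + 64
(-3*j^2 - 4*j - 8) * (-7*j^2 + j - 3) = 21*j^4 + 25*j^3 + 61*j^2 + 4*j + 24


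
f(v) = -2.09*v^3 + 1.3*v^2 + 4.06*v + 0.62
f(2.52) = -14.34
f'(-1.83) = -21.70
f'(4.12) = -91.66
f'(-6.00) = -237.26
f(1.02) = 3.90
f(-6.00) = 474.50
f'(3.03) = -45.63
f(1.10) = 3.88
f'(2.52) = -29.21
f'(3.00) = -44.57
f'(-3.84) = -98.38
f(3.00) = -31.93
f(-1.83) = 10.35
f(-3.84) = 122.54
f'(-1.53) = -14.60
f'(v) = -6.27*v^2 + 2.6*v + 4.06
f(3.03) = -33.28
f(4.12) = -106.75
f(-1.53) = 4.94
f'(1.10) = -0.67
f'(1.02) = 0.19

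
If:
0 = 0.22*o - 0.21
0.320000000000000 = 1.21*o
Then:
No Solution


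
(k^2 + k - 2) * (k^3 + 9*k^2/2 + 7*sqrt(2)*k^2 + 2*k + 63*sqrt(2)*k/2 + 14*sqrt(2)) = k^5 + 11*k^4/2 + 7*sqrt(2)*k^4 + 9*k^3/2 + 77*sqrt(2)*k^3/2 - 7*k^2 + 63*sqrt(2)*k^2/2 - 49*sqrt(2)*k - 4*k - 28*sqrt(2)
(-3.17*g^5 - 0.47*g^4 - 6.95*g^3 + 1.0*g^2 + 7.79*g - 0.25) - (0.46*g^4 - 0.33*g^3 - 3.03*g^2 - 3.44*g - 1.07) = -3.17*g^5 - 0.93*g^4 - 6.62*g^3 + 4.03*g^2 + 11.23*g + 0.82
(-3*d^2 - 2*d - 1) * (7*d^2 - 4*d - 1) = -21*d^4 - 2*d^3 + 4*d^2 + 6*d + 1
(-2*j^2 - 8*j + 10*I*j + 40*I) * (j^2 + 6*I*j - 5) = -2*j^4 - 8*j^3 - 2*I*j^3 - 50*j^2 - 8*I*j^2 - 200*j - 50*I*j - 200*I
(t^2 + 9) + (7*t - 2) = t^2 + 7*t + 7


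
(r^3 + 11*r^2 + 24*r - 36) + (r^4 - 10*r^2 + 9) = r^4 + r^3 + r^2 + 24*r - 27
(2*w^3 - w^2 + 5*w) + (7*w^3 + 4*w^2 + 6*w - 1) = 9*w^3 + 3*w^2 + 11*w - 1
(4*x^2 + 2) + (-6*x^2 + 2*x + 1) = -2*x^2 + 2*x + 3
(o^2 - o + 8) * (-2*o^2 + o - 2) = -2*o^4 + 3*o^3 - 19*o^2 + 10*o - 16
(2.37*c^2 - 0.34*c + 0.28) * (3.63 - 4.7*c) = -11.139*c^3 + 10.2011*c^2 - 2.5502*c + 1.0164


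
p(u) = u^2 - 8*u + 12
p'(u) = 2*u - 8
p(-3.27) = 48.85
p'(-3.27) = -14.54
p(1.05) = 4.70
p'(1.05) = -5.90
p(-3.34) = 49.88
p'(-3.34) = -14.68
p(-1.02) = 21.20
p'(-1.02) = -10.04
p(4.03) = -4.00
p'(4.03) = 0.06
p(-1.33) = 24.41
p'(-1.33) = -10.66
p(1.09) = 4.47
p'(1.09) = -5.82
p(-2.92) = 43.89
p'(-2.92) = -13.84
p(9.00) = 21.00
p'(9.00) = 10.00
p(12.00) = 60.00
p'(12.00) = 16.00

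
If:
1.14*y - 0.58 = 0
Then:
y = 0.51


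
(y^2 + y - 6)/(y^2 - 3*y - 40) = (-y^2 - y + 6)/(-y^2 + 3*y + 40)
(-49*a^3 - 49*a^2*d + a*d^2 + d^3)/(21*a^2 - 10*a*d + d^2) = (-7*a^2 - 8*a*d - d^2)/(3*a - d)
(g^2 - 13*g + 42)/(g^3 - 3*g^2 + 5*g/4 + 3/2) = 4*(g^2 - 13*g + 42)/(4*g^3 - 12*g^2 + 5*g + 6)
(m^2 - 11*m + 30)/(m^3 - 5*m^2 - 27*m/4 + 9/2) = 4*(m - 5)/(4*m^2 + 4*m - 3)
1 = 1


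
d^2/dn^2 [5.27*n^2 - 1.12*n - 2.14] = 10.5400000000000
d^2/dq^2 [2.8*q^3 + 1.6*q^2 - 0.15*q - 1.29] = 16.8*q + 3.2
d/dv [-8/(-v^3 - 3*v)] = 24*(-v^2 - 1)/(v^2*(v^2 + 3)^2)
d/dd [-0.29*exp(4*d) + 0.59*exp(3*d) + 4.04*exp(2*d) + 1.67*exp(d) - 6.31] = (-1.16*exp(3*d) + 1.77*exp(2*d) + 8.08*exp(d) + 1.67)*exp(d)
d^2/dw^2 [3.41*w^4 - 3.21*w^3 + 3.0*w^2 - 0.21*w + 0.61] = 40.92*w^2 - 19.26*w + 6.0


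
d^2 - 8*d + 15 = (d - 5)*(d - 3)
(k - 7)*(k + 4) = k^2 - 3*k - 28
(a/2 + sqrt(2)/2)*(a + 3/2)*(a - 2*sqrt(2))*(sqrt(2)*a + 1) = sqrt(2)*a^4/2 - a^3/2 + 3*sqrt(2)*a^3/4 - 5*sqrt(2)*a^2/2 - 3*a^2/4 - 15*sqrt(2)*a/4 - 2*a - 3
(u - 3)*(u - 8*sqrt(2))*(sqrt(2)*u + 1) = sqrt(2)*u^3 - 15*u^2 - 3*sqrt(2)*u^2 - 8*sqrt(2)*u + 45*u + 24*sqrt(2)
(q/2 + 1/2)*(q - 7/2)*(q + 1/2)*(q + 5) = q^4/2 + 3*q^3/2 - 59*q^2/8 - 51*q/4 - 35/8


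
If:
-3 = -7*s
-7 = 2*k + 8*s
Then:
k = -73/14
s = 3/7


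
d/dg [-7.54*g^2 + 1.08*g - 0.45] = 1.08 - 15.08*g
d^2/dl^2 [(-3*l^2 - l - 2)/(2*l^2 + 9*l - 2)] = 20*(5*l^3 - 6*l^2 - 12*l - 20)/(8*l^6 + 108*l^5 + 462*l^4 + 513*l^3 - 462*l^2 + 108*l - 8)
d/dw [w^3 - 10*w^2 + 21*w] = 3*w^2 - 20*w + 21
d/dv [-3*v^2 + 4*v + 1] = 4 - 6*v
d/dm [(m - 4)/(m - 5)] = -1/(m - 5)^2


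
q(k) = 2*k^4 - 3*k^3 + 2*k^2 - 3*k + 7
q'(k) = 8*k^3 - 9*k^2 + 4*k - 3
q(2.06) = 19.10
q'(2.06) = 36.98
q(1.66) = 8.99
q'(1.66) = 15.43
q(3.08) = 109.06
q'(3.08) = 157.69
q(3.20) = 129.29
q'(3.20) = 179.78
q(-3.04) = 289.70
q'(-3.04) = -323.09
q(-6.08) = 3506.47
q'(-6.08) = -2158.06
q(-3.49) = 466.07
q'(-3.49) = -466.65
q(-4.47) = 1126.79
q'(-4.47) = -915.23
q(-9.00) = 15505.00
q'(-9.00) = -6600.00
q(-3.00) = 277.00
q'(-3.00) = -312.00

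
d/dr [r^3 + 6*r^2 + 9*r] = 3*r^2 + 12*r + 9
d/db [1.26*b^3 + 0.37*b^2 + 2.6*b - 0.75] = 3.78*b^2 + 0.74*b + 2.6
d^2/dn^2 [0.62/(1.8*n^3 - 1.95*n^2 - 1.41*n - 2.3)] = ((2.418 - 6.696*n)*(-1.8*n^3 + 1.95*n^2 + 1.41*n + 2.3) - 0.62*(-10.8*n^2 + 7.8*n + 2.82)*(-5.4*n^2 + 3.9*n + 1.41))/(-1.8*n^3 + 1.95*n^2 + 1.41*n + 2.3)^3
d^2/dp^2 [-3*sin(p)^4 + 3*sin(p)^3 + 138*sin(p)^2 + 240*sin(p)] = 48*sin(p)^4 - 27*sin(p)^3 - 588*sin(p)^2 - 222*sin(p) + 276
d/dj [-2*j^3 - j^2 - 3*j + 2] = -6*j^2 - 2*j - 3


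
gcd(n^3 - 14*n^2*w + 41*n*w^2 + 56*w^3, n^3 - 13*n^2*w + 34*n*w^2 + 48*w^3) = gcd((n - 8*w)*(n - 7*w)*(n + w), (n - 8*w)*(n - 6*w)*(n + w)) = -n^2 + 7*n*w + 8*w^2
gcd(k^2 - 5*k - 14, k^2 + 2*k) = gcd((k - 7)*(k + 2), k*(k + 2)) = k + 2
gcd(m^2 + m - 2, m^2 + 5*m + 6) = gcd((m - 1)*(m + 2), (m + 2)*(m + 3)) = m + 2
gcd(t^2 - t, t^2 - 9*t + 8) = t - 1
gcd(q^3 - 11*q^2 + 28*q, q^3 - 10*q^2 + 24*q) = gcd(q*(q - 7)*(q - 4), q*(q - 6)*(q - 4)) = q^2 - 4*q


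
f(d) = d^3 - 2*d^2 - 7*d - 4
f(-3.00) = -28.00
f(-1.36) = -0.69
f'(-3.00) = 32.00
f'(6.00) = 77.00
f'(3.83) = 21.69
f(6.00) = 98.00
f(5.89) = 89.72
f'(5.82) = 71.34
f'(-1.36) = 3.99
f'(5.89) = 73.52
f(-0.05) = -3.66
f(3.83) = -3.97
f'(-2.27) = 17.54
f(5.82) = 84.65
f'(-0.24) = -5.87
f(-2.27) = -10.11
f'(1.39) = -6.76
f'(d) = 3*d^2 - 4*d - 7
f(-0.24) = -2.45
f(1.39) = -14.91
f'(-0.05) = -6.79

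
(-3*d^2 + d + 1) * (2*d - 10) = -6*d^3 + 32*d^2 - 8*d - 10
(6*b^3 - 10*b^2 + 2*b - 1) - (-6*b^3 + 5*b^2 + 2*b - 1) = 12*b^3 - 15*b^2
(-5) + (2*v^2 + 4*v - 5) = 2*v^2 + 4*v - 10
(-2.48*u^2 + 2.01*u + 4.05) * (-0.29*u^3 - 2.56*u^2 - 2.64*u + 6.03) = 0.7192*u^5 + 5.7659*u^4 + 0.2271*u^3 - 30.6288*u^2 + 1.4283*u + 24.4215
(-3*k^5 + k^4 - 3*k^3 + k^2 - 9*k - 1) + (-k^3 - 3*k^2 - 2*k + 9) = -3*k^5 + k^4 - 4*k^3 - 2*k^2 - 11*k + 8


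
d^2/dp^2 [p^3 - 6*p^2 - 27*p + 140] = 6*p - 12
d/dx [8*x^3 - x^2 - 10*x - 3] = 24*x^2 - 2*x - 10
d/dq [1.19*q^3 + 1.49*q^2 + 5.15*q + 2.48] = 3.57*q^2 + 2.98*q + 5.15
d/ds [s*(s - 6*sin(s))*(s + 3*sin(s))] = -3*s^2*cos(s) + 3*s^2 - 6*s*sin(s) - 18*s*sin(2*s) - 18*sin(s)^2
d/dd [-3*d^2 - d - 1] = -6*d - 1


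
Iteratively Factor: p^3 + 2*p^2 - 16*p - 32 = (p + 4)*(p^2 - 2*p - 8) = (p + 2)*(p + 4)*(p - 4)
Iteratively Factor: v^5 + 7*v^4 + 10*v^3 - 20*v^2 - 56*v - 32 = (v + 2)*(v^4 + 5*v^3 - 20*v - 16) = (v + 1)*(v + 2)*(v^3 + 4*v^2 - 4*v - 16) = (v + 1)*(v + 2)^2*(v^2 + 2*v - 8) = (v - 2)*(v + 1)*(v + 2)^2*(v + 4)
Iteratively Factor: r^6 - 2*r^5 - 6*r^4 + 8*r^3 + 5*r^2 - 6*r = (r + 1)*(r^5 - 3*r^4 - 3*r^3 + 11*r^2 - 6*r) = (r - 3)*(r + 1)*(r^4 - 3*r^2 + 2*r) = (r - 3)*(r - 1)*(r + 1)*(r^3 + r^2 - 2*r) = r*(r - 3)*(r - 1)*(r + 1)*(r^2 + r - 2) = r*(r - 3)*(r - 1)^2*(r + 1)*(r + 2)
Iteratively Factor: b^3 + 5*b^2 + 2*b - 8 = (b - 1)*(b^2 + 6*b + 8) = (b - 1)*(b + 4)*(b + 2)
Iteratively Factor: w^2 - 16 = (w + 4)*(w - 4)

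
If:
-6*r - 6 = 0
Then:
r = -1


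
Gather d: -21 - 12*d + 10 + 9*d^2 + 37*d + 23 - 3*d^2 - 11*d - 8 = 6*d^2 + 14*d + 4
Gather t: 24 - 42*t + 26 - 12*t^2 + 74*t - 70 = -12*t^2 + 32*t - 20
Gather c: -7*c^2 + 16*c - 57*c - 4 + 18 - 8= -7*c^2 - 41*c + 6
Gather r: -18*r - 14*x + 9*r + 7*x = -9*r - 7*x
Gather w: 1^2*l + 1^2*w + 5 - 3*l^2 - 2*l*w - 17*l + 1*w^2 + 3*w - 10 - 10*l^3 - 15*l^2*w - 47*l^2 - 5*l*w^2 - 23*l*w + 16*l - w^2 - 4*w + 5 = -10*l^3 - 50*l^2 - 5*l*w^2 + w*(-15*l^2 - 25*l)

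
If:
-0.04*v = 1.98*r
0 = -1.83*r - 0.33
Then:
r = -0.18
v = 8.93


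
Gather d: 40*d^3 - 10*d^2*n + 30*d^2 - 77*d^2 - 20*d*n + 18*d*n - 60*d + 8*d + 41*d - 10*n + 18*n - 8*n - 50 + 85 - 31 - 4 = 40*d^3 + d^2*(-10*n - 47) + d*(-2*n - 11)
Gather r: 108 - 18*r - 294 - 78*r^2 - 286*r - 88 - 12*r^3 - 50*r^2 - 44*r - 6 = -12*r^3 - 128*r^2 - 348*r - 280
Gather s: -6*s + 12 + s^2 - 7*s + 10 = s^2 - 13*s + 22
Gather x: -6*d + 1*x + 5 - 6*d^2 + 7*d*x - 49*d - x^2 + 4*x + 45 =-6*d^2 - 55*d - x^2 + x*(7*d + 5) + 50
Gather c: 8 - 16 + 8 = 0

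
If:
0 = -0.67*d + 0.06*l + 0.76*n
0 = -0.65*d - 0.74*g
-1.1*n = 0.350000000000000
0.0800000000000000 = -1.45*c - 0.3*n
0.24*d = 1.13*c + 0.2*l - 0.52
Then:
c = 0.01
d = -0.15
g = 0.13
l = 2.36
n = -0.32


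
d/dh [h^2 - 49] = 2*h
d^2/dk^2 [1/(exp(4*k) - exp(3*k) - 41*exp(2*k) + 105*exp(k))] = ((-16*exp(3*k) + 9*exp(2*k) + 164*exp(k) - 105)*(exp(3*k) - exp(2*k) - 41*exp(k) + 105) + 2*(4*exp(3*k) - 3*exp(2*k) - 82*exp(k) + 105)^2)*exp(-k)/(exp(3*k) - exp(2*k) - 41*exp(k) + 105)^3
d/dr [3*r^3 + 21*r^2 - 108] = 3*r*(3*r + 14)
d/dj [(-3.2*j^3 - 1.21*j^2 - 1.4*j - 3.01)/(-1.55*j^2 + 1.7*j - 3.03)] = (4.96*j^4 - 10.88*j^3 + 24.861*j^2 - 1.9984*j + 9.359)/(2.4025*j^4 - 5.27*j^3 + 12.283*j^2 - 10.302*j + 9.1809)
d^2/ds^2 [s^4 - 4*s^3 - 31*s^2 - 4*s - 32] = 12*s^2 - 24*s - 62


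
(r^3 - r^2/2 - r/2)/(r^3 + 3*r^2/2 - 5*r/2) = (2*r + 1)/(2*r + 5)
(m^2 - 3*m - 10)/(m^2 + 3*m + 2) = (m - 5)/(m + 1)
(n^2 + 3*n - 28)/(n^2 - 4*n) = (n + 7)/n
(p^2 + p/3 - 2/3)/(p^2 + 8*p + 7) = (p - 2/3)/(p + 7)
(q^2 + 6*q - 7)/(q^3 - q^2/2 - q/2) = 2*(q + 7)/(q*(2*q + 1))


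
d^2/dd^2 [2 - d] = 0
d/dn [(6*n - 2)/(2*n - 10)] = -14/(n - 5)^2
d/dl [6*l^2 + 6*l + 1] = 12*l + 6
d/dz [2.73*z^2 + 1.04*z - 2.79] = 5.46*z + 1.04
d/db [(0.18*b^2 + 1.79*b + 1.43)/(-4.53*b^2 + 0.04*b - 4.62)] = (8.1159*b^2 + 11.2926*b - 8.327)/(20.5209*b^4 - 0.3624*b^3 + 41.8588*b^2 - 0.3696*b + 21.3444)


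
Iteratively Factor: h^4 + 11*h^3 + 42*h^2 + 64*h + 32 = (h + 4)*(h^3 + 7*h^2 + 14*h + 8) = (h + 2)*(h + 4)*(h^2 + 5*h + 4) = (h + 2)*(h + 4)^2*(h + 1)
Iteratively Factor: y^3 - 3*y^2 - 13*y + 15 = (y + 3)*(y^2 - 6*y + 5) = (y - 5)*(y + 3)*(y - 1)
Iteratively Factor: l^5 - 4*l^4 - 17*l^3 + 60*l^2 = (l + 4)*(l^4 - 8*l^3 + 15*l^2) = l*(l + 4)*(l^3 - 8*l^2 + 15*l) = l*(l - 5)*(l + 4)*(l^2 - 3*l) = l^2*(l - 5)*(l + 4)*(l - 3)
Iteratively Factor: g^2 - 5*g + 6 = (g - 3)*(g - 2)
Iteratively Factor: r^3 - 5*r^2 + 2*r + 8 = (r + 1)*(r^2 - 6*r + 8) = (r - 2)*(r + 1)*(r - 4)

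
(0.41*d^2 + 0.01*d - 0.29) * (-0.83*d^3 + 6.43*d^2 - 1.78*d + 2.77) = -0.3403*d^5 + 2.628*d^4 - 0.4248*d^3 - 0.7468*d^2 + 0.5439*d - 0.8033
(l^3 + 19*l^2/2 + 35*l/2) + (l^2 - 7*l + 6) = l^3 + 21*l^2/2 + 21*l/2 + 6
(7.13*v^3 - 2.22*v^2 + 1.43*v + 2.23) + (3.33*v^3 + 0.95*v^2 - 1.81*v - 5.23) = 10.46*v^3 - 1.27*v^2 - 0.38*v - 3.0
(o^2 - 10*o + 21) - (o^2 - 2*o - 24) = 45 - 8*o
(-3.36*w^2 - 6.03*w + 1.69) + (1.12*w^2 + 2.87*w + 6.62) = -2.24*w^2 - 3.16*w + 8.31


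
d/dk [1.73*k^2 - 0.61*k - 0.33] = 3.46*k - 0.61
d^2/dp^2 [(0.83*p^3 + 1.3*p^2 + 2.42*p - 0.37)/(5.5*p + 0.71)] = (50.215*p^3 + 19.4469*p^2 + 2.51041799999999*p - 39.97454)/(166.375*p^3 + 64.4325*p^2 + 8.31765*p + 0.357911)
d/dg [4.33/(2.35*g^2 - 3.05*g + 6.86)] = (13.2065 - 20.351*g)/(2.35*g^2 - 3.05*g + 6.86)^2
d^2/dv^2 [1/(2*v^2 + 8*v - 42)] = (-v^2 - 4*v + 4*(v + 2)^2 + 21)/(v^2 + 4*v - 21)^3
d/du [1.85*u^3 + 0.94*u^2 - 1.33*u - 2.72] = 5.55*u^2 + 1.88*u - 1.33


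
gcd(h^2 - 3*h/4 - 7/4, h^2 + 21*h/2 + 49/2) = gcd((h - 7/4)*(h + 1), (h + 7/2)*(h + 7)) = 1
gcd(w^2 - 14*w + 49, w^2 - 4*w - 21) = w - 7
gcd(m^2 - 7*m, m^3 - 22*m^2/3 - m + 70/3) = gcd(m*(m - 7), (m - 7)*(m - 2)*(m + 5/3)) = m - 7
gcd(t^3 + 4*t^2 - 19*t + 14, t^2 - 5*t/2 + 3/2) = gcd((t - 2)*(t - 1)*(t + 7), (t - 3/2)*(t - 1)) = t - 1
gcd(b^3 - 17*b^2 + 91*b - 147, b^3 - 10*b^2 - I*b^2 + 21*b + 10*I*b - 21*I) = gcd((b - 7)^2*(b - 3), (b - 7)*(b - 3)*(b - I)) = b^2 - 10*b + 21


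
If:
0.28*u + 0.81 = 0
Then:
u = -2.89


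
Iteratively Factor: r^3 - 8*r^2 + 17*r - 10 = (r - 2)*(r^2 - 6*r + 5) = (r - 5)*(r - 2)*(r - 1)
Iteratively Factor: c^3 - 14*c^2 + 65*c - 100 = (c - 5)*(c^2 - 9*c + 20) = (c - 5)*(c - 4)*(c - 5)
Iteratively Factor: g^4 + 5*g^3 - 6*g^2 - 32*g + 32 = (g + 4)*(g^3 + g^2 - 10*g + 8) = (g + 4)^2*(g^2 - 3*g + 2) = (g - 2)*(g + 4)^2*(g - 1)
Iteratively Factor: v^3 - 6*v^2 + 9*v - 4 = (v - 1)*(v^2 - 5*v + 4) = (v - 4)*(v - 1)*(v - 1)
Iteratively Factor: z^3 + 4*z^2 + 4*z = (z)*(z^2 + 4*z + 4) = z*(z + 2)*(z + 2)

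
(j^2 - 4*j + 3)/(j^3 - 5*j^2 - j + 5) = (j - 3)/(j^2 - 4*j - 5)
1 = 1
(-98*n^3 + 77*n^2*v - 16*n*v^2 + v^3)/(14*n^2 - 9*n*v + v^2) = -7*n + v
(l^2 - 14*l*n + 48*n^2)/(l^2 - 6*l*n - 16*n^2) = (l - 6*n)/(l + 2*n)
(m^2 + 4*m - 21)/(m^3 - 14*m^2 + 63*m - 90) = (m + 7)/(m^2 - 11*m + 30)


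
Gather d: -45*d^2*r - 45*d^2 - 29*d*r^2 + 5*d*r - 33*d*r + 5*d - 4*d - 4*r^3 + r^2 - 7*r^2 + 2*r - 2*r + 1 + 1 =d^2*(-45*r - 45) + d*(-29*r^2 - 28*r + 1) - 4*r^3 - 6*r^2 + 2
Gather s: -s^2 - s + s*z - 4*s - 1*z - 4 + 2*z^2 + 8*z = -s^2 + s*(z - 5) + 2*z^2 + 7*z - 4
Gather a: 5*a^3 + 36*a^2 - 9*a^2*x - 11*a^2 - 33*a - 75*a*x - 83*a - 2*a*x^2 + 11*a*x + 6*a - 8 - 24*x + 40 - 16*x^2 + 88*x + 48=5*a^3 + a^2*(25 - 9*x) + a*(-2*x^2 - 64*x - 110) - 16*x^2 + 64*x + 80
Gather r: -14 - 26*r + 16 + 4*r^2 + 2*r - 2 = 4*r^2 - 24*r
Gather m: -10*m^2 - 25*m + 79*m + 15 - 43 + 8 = -10*m^2 + 54*m - 20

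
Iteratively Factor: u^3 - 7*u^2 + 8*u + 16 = (u - 4)*(u^2 - 3*u - 4) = (u - 4)*(u + 1)*(u - 4)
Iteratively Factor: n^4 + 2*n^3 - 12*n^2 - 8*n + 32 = (n + 2)*(n^3 - 12*n + 16) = (n + 2)*(n + 4)*(n^2 - 4*n + 4) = (n - 2)*(n + 2)*(n + 4)*(n - 2)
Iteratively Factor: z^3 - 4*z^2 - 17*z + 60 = (z - 5)*(z^2 + z - 12) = (z - 5)*(z + 4)*(z - 3)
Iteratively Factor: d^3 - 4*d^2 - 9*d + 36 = (d - 4)*(d^2 - 9) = (d - 4)*(d - 3)*(d + 3)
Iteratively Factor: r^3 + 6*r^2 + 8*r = (r + 2)*(r^2 + 4*r) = (r + 2)*(r + 4)*(r)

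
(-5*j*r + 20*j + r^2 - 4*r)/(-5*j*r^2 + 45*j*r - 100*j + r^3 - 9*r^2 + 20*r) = 1/(r - 5)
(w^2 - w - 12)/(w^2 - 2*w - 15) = (w - 4)/(w - 5)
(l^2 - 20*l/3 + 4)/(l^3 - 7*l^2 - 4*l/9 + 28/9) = 3*(l - 6)/(3*l^2 - 19*l - 14)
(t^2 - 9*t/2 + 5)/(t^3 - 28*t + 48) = (t - 5/2)/(t^2 + 2*t - 24)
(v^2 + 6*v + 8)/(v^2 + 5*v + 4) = (v + 2)/(v + 1)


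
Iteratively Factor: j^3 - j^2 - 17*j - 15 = (j + 1)*(j^2 - 2*j - 15) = (j + 1)*(j + 3)*(j - 5)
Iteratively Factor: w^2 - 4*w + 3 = (w - 3)*(w - 1)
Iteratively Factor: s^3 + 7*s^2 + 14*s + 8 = (s + 2)*(s^2 + 5*s + 4) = (s + 1)*(s + 2)*(s + 4)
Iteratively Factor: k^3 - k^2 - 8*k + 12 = (k - 2)*(k^2 + k - 6) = (k - 2)*(k + 3)*(k - 2)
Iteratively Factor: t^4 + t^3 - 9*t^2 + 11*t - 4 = (t - 1)*(t^3 + 2*t^2 - 7*t + 4) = (t - 1)^2*(t^2 + 3*t - 4) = (t - 1)^3*(t + 4)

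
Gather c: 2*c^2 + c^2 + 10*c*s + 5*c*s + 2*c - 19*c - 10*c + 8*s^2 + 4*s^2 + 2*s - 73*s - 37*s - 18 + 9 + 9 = 3*c^2 + c*(15*s - 27) + 12*s^2 - 108*s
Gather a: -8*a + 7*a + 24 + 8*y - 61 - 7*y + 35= -a + y - 2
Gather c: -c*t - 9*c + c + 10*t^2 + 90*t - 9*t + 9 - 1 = c*(-t - 8) + 10*t^2 + 81*t + 8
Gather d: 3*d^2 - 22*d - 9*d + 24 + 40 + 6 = 3*d^2 - 31*d + 70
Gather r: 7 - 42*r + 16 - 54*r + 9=32 - 96*r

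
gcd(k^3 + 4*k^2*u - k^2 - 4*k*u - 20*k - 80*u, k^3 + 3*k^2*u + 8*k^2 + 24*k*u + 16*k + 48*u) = k + 4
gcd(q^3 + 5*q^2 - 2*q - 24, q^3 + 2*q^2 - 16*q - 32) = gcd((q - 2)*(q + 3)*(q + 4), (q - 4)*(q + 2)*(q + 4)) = q + 4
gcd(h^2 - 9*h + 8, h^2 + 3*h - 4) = h - 1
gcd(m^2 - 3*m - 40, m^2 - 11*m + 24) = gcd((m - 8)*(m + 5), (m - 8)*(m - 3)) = m - 8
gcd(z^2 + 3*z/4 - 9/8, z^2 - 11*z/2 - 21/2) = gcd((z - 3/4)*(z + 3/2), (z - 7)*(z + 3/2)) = z + 3/2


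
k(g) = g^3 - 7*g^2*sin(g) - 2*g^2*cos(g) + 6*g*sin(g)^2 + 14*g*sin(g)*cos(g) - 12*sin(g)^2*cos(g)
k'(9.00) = 838.29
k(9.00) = 606.65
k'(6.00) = -99.45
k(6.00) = 196.66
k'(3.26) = 175.04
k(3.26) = 70.33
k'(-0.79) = -2.71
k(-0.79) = 0.61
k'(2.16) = -5.56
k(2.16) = -12.29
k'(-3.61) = 117.77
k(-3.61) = -46.85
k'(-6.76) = -227.07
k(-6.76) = -215.50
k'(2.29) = 5.60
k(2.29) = -12.34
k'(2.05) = -11.77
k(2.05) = -11.31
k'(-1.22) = -5.01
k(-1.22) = 2.37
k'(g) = 2*g^2*sin(g) - 7*g^2*cos(g) + 3*g^2 - 14*g*sin(g)^2 + 12*g*sin(g)*cos(g) - 14*g*sin(g) + 14*g*cos(g)^2 - 4*g*cos(g) + 12*sin(g)^3 + 6*sin(g)^2 - 24*sin(g)*cos(g)^2 + 14*sin(g)*cos(g)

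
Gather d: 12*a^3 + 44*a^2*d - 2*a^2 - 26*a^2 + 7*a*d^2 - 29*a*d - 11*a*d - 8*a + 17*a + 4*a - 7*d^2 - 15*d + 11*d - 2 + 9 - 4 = 12*a^3 - 28*a^2 + 13*a + d^2*(7*a - 7) + d*(44*a^2 - 40*a - 4) + 3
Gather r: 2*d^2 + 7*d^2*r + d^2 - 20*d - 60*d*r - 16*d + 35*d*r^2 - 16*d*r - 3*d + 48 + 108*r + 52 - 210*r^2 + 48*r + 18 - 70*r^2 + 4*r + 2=3*d^2 - 39*d + r^2*(35*d - 280) + r*(7*d^2 - 76*d + 160) + 120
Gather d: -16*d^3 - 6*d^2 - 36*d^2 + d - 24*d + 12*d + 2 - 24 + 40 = -16*d^3 - 42*d^2 - 11*d + 18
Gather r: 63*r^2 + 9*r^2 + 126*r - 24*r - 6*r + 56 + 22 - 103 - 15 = 72*r^2 + 96*r - 40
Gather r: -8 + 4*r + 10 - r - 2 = 3*r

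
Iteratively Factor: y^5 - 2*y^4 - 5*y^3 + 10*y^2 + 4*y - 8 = (y - 2)*(y^4 - 5*y^2 + 4) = (y - 2)*(y + 2)*(y^3 - 2*y^2 - y + 2) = (y - 2)*(y - 1)*(y + 2)*(y^2 - y - 2) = (y - 2)*(y - 1)*(y + 1)*(y + 2)*(y - 2)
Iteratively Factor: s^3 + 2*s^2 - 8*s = (s)*(s^2 + 2*s - 8) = s*(s - 2)*(s + 4)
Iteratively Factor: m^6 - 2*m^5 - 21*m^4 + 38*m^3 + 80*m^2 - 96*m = (m)*(m^5 - 2*m^4 - 21*m^3 + 38*m^2 + 80*m - 96) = m*(m + 2)*(m^4 - 4*m^3 - 13*m^2 + 64*m - 48) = m*(m - 3)*(m + 2)*(m^3 - m^2 - 16*m + 16) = m*(m - 3)*(m - 1)*(m + 2)*(m^2 - 16) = m*(m - 4)*(m - 3)*(m - 1)*(m + 2)*(m + 4)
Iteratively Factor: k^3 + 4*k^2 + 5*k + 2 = (k + 1)*(k^2 + 3*k + 2) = (k + 1)^2*(k + 2)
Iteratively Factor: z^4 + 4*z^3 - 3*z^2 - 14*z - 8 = (z + 4)*(z^3 - 3*z - 2) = (z - 2)*(z + 4)*(z^2 + 2*z + 1) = (z - 2)*(z + 1)*(z + 4)*(z + 1)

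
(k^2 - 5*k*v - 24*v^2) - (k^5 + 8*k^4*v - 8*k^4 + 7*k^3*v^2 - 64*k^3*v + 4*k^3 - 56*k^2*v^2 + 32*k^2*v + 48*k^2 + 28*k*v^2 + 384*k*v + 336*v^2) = -k^5 - 8*k^4*v + 8*k^4 - 7*k^3*v^2 + 64*k^3*v - 4*k^3 + 56*k^2*v^2 - 32*k^2*v - 47*k^2 - 28*k*v^2 - 389*k*v - 360*v^2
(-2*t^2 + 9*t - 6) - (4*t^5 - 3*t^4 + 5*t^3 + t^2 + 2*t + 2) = -4*t^5 + 3*t^4 - 5*t^3 - 3*t^2 + 7*t - 8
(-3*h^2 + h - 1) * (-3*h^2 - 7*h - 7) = 9*h^4 + 18*h^3 + 17*h^2 + 7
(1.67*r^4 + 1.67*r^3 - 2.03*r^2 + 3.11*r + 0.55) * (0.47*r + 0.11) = 0.7849*r^5 + 0.9686*r^4 - 0.7704*r^3 + 1.2384*r^2 + 0.6006*r + 0.0605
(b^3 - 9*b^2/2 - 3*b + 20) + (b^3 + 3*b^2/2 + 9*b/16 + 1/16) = 2*b^3 - 3*b^2 - 39*b/16 + 321/16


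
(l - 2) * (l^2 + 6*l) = l^3 + 4*l^2 - 12*l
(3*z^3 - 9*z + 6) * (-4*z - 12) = -12*z^4 - 36*z^3 + 36*z^2 + 84*z - 72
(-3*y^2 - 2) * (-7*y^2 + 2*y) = 21*y^4 - 6*y^3 + 14*y^2 - 4*y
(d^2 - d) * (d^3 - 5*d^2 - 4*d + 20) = d^5 - 6*d^4 + d^3 + 24*d^2 - 20*d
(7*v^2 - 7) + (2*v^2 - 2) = 9*v^2 - 9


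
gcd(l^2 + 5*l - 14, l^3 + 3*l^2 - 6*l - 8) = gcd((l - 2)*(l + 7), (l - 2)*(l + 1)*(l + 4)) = l - 2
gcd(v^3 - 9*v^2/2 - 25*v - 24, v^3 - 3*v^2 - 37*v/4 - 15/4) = v + 3/2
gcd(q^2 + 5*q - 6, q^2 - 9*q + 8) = q - 1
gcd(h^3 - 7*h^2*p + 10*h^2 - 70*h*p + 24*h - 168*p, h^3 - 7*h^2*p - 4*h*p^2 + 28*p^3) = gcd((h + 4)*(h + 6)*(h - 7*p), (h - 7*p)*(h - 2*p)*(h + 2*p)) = -h + 7*p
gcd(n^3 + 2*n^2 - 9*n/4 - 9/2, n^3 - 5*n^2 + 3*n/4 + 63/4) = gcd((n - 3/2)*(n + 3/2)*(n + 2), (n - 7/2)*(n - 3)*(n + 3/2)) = n + 3/2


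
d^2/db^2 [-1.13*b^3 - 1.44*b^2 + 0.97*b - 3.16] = -6.78*b - 2.88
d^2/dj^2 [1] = 0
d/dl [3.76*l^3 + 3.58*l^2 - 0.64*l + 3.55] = 11.28*l^2 + 7.16*l - 0.64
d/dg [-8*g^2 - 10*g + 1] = -16*g - 10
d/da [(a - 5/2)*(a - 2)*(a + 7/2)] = 3*a^2 - 2*a - 43/4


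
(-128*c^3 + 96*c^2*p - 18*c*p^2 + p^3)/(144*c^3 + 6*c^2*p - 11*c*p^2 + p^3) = (16*c^2 - 10*c*p + p^2)/(-18*c^2 - 3*c*p + p^2)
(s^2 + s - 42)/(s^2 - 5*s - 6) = (s + 7)/(s + 1)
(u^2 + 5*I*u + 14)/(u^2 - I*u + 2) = (u + 7*I)/(u + I)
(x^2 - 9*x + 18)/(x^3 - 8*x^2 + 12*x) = (x - 3)/(x*(x - 2))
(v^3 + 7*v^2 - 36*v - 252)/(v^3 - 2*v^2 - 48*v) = (v^2 + v - 42)/(v*(v - 8))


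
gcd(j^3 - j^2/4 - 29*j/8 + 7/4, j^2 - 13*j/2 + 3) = j - 1/2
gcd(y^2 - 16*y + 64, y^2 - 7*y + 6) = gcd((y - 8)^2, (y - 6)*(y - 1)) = 1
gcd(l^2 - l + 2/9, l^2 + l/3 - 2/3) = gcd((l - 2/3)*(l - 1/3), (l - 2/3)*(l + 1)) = l - 2/3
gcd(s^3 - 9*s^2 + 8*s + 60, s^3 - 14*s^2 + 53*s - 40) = s - 5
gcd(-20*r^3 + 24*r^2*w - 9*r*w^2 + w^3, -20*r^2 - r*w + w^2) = 5*r - w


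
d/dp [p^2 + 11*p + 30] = 2*p + 11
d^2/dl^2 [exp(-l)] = exp(-l)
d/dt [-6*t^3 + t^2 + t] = -18*t^2 + 2*t + 1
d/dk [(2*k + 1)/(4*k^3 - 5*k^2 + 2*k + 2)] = 2*(-8*k^3 - k^2 + 5*k + 1)/(16*k^6 - 40*k^5 + 41*k^4 - 4*k^3 - 16*k^2 + 8*k + 4)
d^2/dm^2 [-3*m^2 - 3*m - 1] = -6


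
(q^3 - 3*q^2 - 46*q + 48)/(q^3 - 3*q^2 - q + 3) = (q^2 - 2*q - 48)/(q^2 - 2*q - 3)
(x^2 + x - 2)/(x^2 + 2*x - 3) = (x + 2)/(x + 3)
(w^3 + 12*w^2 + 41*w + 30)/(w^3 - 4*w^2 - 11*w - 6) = (w^2 + 11*w + 30)/(w^2 - 5*w - 6)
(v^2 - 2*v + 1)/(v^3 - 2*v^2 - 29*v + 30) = (v - 1)/(v^2 - v - 30)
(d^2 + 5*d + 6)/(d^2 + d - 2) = (d + 3)/(d - 1)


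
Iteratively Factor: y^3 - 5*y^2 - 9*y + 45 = (y - 5)*(y^2 - 9) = (y - 5)*(y - 3)*(y + 3)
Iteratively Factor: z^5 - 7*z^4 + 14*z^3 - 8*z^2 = (z - 1)*(z^4 - 6*z^3 + 8*z^2) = (z - 4)*(z - 1)*(z^3 - 2*z^2) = z*(z - 4)*(z - 1)*(z^2 - 2*z) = z*(z - 4)*(z - 2)*(z - 1)*(z)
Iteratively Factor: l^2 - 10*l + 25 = (l - 5)*(l - 5)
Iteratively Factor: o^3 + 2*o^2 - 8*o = (o - 2)*(o^2 + 4*o) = o*(o - 2)*(o + 4)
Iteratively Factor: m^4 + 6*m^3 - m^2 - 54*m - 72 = (m + 3)*(m^3 + 3*m^2 - 10*m - 24) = (m - 3)*(m + 3)*(m^2 + 6*m + 8) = (m - 3)*(m + 3)*(m + 4)*(m + 2)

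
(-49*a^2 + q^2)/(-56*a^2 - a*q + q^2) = (-7*a + q)/(-8*a + q)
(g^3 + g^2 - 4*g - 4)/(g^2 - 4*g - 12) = (g^2 - g - 2)/(g - 6)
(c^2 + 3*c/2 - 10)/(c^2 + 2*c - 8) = (c - 5/2)/(c - 2)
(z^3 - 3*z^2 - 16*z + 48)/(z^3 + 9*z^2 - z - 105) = (z^2 - 16)/(z^2 + 12*z + 35)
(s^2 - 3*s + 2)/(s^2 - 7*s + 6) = (s - 2)/(s - 6)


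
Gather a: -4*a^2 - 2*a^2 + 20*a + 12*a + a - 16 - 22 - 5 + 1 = -6*a^2 + 33*a - 42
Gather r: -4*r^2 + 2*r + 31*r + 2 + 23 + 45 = -4*r^2 + 33*r + 70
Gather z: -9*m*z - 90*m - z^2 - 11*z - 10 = -90*m - z^2 + z*(-9*m - 11) - 10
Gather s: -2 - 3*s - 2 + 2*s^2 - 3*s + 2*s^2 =4*s^2 - 6*s - 4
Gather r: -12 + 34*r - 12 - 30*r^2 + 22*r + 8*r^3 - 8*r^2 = 8*r^3 - 38*r^2 + 56*r - 24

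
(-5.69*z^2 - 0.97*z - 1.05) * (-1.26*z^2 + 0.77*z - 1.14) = 7.1694*z^4 - 3.1591*z^3 + 7.0627*z^2 + 0.2973*z + 1.197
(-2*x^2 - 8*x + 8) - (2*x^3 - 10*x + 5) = -2*x^3 - 2*x^2 + 2*x + 3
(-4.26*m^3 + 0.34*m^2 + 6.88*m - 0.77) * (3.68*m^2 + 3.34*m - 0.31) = -15.6768*m^5 - 12.9772*m^4 + 27.7746*m^3 + 20.0402*m^2 - 4.7046*m + 0.2387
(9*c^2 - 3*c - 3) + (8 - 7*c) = 9*c^2 - 10*c + 5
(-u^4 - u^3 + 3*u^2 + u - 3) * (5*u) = -5*u^5 - 5*u^4 + 15*u^3 + 5*u^2 - 15*u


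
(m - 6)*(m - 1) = m^2 - 7*m + 6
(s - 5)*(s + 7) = s^2 + 2*s - 35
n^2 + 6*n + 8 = (n + 2)*(n + 4)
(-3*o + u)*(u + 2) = -3*o*u - 6*o + u^2 + 2*u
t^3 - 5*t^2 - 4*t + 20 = (t - 5)*(t - 2)*(t + 2)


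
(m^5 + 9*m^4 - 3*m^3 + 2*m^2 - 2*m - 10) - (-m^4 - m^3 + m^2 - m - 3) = m^5 + 10*m^4 - 2*m^3 + m^2 - m - 7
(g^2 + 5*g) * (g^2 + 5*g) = g^4 + 10*g^3 + 25*g^2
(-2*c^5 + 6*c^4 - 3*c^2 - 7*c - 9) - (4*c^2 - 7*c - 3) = -2*c^5 + 6*c^4 - 7*c^2 - 6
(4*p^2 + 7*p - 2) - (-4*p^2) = 8*p^2 + 7*p - 2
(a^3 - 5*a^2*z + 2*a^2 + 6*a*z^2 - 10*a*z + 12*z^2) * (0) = 0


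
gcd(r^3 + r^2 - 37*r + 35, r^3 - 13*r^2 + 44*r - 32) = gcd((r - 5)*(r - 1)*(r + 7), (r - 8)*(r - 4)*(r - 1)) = r - 1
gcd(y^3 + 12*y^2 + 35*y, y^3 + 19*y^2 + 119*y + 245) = y^2 + 12*y + 35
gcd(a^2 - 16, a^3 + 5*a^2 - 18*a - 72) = a - 4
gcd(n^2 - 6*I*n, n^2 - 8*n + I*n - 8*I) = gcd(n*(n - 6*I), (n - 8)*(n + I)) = 1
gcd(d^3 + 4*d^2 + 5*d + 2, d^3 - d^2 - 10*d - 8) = d^2 + 3*d + 2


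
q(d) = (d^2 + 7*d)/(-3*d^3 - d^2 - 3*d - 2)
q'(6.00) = 0.03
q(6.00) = -0.11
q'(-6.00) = -0.01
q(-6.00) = -0.00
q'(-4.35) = -0.04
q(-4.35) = -0.05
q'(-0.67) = -100.37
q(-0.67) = -9.15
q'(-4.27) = -0.04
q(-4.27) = -0.05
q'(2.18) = 0.25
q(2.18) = -0.45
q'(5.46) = 0.03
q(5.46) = -0.13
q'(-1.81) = -0.65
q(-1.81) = -0.52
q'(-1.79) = -0.68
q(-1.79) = -0.54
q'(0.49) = -0.60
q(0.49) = -0.90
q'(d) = (2*d + 7)/(-3*d^3 - d^2 - 3*d - 2) + (d^2 + 7*d)*(9*d^2 + 2*d + 3)/(-3*d^3 - d^2 - 3*d - 2)^2 = (d*(d + 7)*(9*d^2 + 2*d + 3) - (2*d + 7)*(3*d^3 + d^2 + 3*d + 2))/(3*d^3 + d^2 + 3*d + 2)^2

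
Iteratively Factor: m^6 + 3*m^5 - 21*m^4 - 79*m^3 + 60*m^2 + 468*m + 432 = (m + 3)*(m^5 - 21*m^3 - 16*m^2 + 108*m + 144) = (m - 4)*(m + 3)*(m^4 + 4*m^3 - 5*m^2 - 36*m - 36) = (m - 4)*(m + 3)^2*(m^3 + m^2 - 8*m - 12) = (m - 4)*(m - 3)*(m + 3)^2*(m^2 + 4*m + 4) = (m - 4)*(m - 3)*(m + 2)*(m + 3)^2*(m + 2)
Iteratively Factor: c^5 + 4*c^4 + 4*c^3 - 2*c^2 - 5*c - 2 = (c - 1)*(c^4 + 5*c^3 + 9*c^2 + 7*c + 2) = (c - 1)*(c + 1)*(c^3 + 4*c^2 + 5*c + 2) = (c - 1)*(c + 1)*(c + 2)*(c^2 + 2*c + 1) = (c - 1)*(c + 1)^2*(c + 2)*(c + 1)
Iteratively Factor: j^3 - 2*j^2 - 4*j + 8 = (j - 2)*(j^2 - 4) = (j - 2)*(j + 2)*(j - 2)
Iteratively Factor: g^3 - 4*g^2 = (g)*(g^2 - 4*g) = g*(g - 4)*(g)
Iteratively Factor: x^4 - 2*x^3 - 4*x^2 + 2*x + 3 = (x + 1)*(x^3 - 3*x^2 - x + 3) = (x - 1)*(x + 1)*(x^2 - 2*x - 3) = (x - 3)*(x - 1)*(x + 1)*(x + 1)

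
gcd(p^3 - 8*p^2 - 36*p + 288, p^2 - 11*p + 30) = p - 6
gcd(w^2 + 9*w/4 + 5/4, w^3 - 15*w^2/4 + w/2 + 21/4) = w + 1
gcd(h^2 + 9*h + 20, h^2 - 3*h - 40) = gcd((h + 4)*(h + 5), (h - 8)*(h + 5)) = h + 5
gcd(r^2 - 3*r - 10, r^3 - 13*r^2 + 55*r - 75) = r - 5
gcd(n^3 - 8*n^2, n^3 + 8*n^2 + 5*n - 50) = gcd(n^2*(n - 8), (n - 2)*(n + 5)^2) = 1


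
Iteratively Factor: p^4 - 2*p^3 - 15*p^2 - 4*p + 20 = (p + 2)*(p^3 - 4*p^2 - 7*p + 10) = (p - 1)*(p + 2)*(p^2 - 3*p - 10) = (p - 1)*(p + 2)^2*(p - 5)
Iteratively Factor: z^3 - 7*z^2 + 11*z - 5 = (z - 1)*(z^2 - 6*z + 5) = (z - 5)*(z - 1)*(z - 1)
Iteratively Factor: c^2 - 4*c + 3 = (c - 3)*(c - 1)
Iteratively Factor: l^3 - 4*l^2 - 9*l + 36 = (l + 3)*(l^2 - 7*l + 12) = (l - 3)*(l + 3)*(l - 4)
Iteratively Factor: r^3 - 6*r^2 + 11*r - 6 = (r - 2)*(r^2 - 4*r + 3) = (r - 3)*(r - 2)*(r - 1)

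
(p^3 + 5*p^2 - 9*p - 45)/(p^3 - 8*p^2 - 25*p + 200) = (p^2 - 9)/(p^2 - 13*p + 40)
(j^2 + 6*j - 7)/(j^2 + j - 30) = (j^2 + 6*j - 7)/(j^2 + j - 30)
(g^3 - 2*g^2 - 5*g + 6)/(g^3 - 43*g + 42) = (g^2 - g - 6)/(g^2 + g - 42)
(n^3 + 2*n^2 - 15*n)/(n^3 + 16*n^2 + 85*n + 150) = n*(n - 3)/(n^2 + 11*n + 30)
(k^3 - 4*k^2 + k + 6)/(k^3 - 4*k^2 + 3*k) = (k^2 - k - 2)/(k*(k - 1))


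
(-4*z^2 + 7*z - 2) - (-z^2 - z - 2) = -3*z^2 + 8*z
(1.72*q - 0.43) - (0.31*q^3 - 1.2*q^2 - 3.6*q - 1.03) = -0.31*q^3 + 1.2*q^2 + 5.32*q + 0.6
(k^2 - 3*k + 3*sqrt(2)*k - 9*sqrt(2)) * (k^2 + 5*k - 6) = k^4 + 2*k^3 + 3*sqrt(2)*k^3 - 21*k^2 + 6*sqrt(2)*k^2 - 63*sqrt(2)*k + 18*k + 54*sqrt(2)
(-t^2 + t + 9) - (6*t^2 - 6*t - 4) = -7*t^2 + 7*t + 13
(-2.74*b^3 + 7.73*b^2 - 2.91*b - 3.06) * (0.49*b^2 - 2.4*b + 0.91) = -1.3426*b^5 + 10.3637*b^4 - 22.4713*b^3 + 12.5189*b^2 + 4.6959*b - 2.7846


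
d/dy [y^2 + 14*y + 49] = 2*y + 14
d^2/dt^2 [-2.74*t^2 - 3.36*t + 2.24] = -5.48000000000000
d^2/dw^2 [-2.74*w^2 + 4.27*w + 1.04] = -5.48000000000000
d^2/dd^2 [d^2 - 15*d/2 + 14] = 2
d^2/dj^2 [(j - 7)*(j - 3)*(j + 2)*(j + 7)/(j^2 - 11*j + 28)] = 2*(j^3 - 12*j^2 + 48*j + 2)/(j^3 - 12*j^2 + 48*j - 64)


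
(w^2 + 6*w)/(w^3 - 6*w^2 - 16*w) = (w + 6)/(w^2 - 6*w - 16)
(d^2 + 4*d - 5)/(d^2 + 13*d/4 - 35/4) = 4*(d - 1)/(4*d - 7)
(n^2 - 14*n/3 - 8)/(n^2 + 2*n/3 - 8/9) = 3*(n - 6)/(3*n - 2)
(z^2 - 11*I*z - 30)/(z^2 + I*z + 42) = (z - 5*I)/(z + 7*I)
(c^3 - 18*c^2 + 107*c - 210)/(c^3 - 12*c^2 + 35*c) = (c - 6)/c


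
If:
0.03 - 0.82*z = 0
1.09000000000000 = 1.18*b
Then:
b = 0.92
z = 0.04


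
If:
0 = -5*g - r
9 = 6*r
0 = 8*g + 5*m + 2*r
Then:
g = -3/10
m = -3/25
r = 3/2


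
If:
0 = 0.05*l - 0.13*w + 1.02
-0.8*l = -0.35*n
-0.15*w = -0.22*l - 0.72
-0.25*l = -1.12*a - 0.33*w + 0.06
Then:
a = -1.95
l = 2.82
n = 6.43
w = 8.93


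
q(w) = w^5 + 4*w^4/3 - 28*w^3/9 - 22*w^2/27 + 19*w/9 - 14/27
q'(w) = 5*w^4 + 16*w^3/3 - 28*w^2/3 - 44*w/27 + 19/9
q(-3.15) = -96.87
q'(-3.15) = 240.22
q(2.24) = 55.12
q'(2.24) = 137.45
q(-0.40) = -1.27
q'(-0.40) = 1.06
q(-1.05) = 0.31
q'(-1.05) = -6.56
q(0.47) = 0.06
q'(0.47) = 0.08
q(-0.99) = -0.06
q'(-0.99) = -5.80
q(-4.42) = -935.21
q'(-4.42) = 1274.79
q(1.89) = 20.69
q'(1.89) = 65.50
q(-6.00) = -5418.52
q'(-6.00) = 5003.89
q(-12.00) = -215951.19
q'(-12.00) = 93141.67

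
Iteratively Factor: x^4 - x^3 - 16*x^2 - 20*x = (x + 2)*(x^3 - 3*x^2 - 10*x) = (x - 5)*(x + 2)*(x^2 + 2*x) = (x - 5)*(x + 2)^2*(x)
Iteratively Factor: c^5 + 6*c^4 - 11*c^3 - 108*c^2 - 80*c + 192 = (c - 1)*(c^4 + 7*c^3 - 4*c^2 - 112*c - 192) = (c - 1)*(c + 4)*(c^3 + 3*c^2 - 16*c - 48) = (c - 1)*(c + 3)*(c + 4)*(c^2 - 16) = (c - 1)*(c + 3)*(c + 4)^2*(c - 4)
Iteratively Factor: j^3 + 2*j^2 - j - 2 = (j + 1)*(j^2 + j - 2) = (j + 1)*(j + 2)*(j - 1)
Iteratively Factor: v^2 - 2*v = (v - 2)*(v)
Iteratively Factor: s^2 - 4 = (s + 2)*(s - 2)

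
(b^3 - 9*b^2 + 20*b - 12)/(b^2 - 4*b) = (b^3 - 9*b^2 + 20*b - 12)/(b*(b - 4))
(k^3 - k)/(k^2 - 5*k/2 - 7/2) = 2*k*(k - 1)/(2*k - 7)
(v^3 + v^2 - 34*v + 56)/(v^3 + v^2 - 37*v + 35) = (v^2 - 6*v + 8)/(v^2 - 6*v + 5)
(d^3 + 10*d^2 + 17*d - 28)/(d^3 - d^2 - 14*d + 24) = (d^2 + 6*d - 7)/(d^2 - 5*d + 6)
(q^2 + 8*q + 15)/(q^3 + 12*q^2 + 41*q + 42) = (q + 5)/(q^2 + 9*q + 14)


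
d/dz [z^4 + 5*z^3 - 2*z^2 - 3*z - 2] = 4*z^3 + 15*z^2 - 4*z - 3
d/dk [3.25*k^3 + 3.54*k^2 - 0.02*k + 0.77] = 9.75*k^2 + 7.08*k - 0.02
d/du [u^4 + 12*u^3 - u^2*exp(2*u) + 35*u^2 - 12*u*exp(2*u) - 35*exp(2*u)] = 4*u^3 - 2*u^2*exp(2*u) + 36*u^2 - 26*u*exp(2*u) + 70*u - 82*exp(2*u)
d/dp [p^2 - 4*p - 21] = 2*p - 4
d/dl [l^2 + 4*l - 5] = 2*l + 4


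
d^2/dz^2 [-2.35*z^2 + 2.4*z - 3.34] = -4.70000000000000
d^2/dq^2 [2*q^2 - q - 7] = 4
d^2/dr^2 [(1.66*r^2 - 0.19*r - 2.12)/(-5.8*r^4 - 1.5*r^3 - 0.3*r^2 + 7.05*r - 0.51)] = (-335.0544*r^8 - 9.95279999999985*r^7 + 1451.0908*r^6 - 256.6602*r^5 + 183.28572*r^4 - 327.9141*r^3 - 208.84104*r^2 - 36.80802*r + 210.592638)/(195.112*r^12 + 151.38*r^11 + 69.426*r^10 - 692.451*r^9 - 312.9498*r^8 - 94.1625*r^7 + 854.5824*r^6 + 98.01135*r^5 + 17.03619*r^4 - 355.704075*r^3 + 76.278915*r^2 - 5.501115*r + 0.132651)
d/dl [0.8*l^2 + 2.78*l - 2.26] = 1.6*l + 2.78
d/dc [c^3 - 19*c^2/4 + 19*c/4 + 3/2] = 3*c^2 - 19*c/2 + 19/4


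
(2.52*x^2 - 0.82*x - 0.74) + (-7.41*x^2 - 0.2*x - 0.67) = -4.89*x^2 - 1.02*x - 1.41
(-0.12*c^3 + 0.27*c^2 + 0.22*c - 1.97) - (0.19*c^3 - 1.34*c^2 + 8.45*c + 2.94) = -0.31*c^3 + 1.61*c^2 - 8.23*c - 4.91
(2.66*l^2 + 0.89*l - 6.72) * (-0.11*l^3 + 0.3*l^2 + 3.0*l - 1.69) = -0.2926*l^5 + 0.7001*l^4 + 8.9862*l^3 - 3.8414*l^2 - 21.6641*l + 11.3568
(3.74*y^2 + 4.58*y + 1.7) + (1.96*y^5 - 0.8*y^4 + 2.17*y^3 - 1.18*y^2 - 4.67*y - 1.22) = 1.96*y^5 - 0.8*y^4 + 2.17*y^3 + 2.56*y^2 - 0.0899999999999999*y + 0.48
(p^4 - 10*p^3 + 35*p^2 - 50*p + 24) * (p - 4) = p^5 - 14*p^4 + 75*p^3 - 190*p^2 + 224*p - 96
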